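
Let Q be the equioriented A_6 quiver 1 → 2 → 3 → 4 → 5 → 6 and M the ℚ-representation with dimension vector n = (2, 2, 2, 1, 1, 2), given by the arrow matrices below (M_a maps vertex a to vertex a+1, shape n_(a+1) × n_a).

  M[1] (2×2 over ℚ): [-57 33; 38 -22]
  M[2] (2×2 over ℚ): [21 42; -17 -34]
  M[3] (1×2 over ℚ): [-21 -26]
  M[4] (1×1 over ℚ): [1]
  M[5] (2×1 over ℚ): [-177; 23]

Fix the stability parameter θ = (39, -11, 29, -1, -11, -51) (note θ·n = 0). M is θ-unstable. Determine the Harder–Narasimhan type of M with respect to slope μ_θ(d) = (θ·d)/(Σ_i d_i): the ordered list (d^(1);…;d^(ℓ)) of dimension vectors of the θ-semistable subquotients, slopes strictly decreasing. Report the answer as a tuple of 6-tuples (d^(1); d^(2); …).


Via rank(M_{q-1}∘⋯∘M_p): M ≅ I[1,1], I[1,6], I[2,2], I[3,3], I[6,6].
μ_θ-semistable layers: μ^(1)=39; μ^(2)=29; μ^(3)=-1; μ^(4)=-11; μ^(5)=-51

((1, 0, 0, 0, 0, 0); (0, 0, 1, 0, 0, 0); (1, 1, 1, 1, 1, 1); (0, 1, 0, 0, 0, 0); (0, 0, 0, 0, 0, 1))


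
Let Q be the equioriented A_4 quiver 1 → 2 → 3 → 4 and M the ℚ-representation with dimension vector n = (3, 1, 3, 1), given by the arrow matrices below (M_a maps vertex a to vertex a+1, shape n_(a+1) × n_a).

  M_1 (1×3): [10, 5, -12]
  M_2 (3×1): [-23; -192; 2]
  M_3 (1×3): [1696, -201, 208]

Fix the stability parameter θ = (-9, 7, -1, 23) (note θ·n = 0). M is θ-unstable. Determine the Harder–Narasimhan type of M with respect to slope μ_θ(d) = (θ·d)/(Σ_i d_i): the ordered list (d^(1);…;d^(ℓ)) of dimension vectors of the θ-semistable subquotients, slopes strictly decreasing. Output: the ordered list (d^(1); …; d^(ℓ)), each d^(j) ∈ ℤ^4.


Via rank(M_{q-1}∘⋯∘M_p): M ≅ I[1,1]^2, I[1,3], I[3,3], I[3,4].
μ_θ-semistable layers: μ^(1)=23; μ^(2)=3; μ^(3)=-1; μ^(4)=-9

((0, 0, 0, 1); (0, 1, 1, 0); (0, 0, 2, 0); (3, 0, 0, 0))


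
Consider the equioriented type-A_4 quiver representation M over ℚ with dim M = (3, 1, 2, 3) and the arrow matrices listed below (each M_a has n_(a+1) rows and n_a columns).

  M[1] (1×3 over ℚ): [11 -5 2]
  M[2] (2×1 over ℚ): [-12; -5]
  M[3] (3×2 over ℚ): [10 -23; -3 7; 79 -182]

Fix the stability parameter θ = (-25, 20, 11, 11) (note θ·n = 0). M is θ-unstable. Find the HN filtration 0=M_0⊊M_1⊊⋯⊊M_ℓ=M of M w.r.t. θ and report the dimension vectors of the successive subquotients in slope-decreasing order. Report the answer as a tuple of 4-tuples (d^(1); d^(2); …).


Barcode: M ≅ I[1,1]^2, I[1,4], I[3,4], I[4,4]. HN layers by μ_θ (3 steps, strictly decreasing):
  μ^(1)=14; μ^(2)=11; μ^(3)=-25

((0, 1, 1, 1); (0, 0, 1, 2); (3, 0, 0, 0))


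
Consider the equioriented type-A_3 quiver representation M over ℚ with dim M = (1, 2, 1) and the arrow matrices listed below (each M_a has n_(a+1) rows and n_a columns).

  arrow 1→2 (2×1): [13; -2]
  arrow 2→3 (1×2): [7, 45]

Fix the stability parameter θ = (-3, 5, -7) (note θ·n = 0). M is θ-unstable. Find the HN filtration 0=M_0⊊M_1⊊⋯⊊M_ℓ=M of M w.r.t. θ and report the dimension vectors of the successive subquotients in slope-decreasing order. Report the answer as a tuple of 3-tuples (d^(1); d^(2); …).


Via rank(M_{q-1}∘⋯∘M_p): M ≅ I[1,3], I[2,2].
μ_θ-semistable layers: μ^(1)=5; μ^(2)=-1; μ^(3)=-3

((0, 1, 0); (0, 1, 1); (1, 0, 0))


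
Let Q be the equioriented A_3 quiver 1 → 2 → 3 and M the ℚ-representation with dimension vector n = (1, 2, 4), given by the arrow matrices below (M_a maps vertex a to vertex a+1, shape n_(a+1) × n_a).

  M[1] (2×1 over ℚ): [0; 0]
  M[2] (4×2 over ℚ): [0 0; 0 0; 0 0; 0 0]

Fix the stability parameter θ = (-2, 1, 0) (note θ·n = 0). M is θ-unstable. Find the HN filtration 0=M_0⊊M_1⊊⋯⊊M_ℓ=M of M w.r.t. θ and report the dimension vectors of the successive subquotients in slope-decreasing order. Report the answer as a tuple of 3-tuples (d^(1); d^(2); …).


Interval decomposition of M: I[1,1], I[2,2]^2, I[3,3]^4.
HN type (ℓ=3): μ^(1)=1; μ^(2)=0; μ^(3)=-2

((0, 2, 0); (0, 0, 4); (1, 0, 0))


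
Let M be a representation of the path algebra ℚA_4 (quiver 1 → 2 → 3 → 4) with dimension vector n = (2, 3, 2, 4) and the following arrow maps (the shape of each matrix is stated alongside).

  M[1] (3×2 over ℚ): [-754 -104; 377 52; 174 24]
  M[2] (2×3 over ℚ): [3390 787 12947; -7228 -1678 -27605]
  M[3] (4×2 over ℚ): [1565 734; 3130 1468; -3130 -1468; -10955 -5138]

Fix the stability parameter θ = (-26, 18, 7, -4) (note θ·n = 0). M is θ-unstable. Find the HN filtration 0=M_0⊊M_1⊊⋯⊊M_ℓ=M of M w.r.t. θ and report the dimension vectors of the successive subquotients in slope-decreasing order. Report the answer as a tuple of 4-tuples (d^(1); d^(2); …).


Barcode: M ≅ I[1,1], I[1,4], I[2,2], I[2,3], I[4,4]^3. HN layers by μ_θ (5 steps, strictly decreasing):
  μ^(1)=18; μ^(2)=25/2; μ^(3)=7; μ^(4)=-4; μ^(5)=-26

((0, 1, 0, 0); (0, 1, 1, 0); (0, 1, 1, 1); (0, 0, 0, 3); (2, 0, 0, 0))


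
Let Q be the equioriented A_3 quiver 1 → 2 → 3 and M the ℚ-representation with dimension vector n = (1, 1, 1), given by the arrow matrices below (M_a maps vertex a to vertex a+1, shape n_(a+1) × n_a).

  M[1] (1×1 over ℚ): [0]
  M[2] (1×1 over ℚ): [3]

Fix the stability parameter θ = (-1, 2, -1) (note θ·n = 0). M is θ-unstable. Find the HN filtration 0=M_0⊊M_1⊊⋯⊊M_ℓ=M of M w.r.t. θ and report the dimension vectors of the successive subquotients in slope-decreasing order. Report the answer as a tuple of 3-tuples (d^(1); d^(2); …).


Via rank(M_{q-1}∘⋯∘M_p): M ≅ I[1,1], I[2,3].
μ_θ-semistable layers: μ^(1)=1/2; μ^(2)=-1

((0, 1, 1); (1, 0, 0))


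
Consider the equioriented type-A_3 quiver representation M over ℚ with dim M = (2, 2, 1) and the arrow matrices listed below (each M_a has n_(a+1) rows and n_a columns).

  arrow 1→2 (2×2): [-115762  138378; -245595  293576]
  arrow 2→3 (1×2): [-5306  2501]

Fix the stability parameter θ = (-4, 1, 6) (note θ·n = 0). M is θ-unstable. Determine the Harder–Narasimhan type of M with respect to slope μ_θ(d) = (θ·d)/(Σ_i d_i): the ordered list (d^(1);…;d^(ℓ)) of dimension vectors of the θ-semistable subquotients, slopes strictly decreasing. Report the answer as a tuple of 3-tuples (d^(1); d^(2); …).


Barcode: M ≅ I[1,2], I[1,3]. HN layers by μ_θ (3 steps, strictly decreasing):
  μ^(1)=6; μ^(2)=1; μ^(3)=-4

((0, 0, 1); (0, 2, 0); (2, 0, 0))


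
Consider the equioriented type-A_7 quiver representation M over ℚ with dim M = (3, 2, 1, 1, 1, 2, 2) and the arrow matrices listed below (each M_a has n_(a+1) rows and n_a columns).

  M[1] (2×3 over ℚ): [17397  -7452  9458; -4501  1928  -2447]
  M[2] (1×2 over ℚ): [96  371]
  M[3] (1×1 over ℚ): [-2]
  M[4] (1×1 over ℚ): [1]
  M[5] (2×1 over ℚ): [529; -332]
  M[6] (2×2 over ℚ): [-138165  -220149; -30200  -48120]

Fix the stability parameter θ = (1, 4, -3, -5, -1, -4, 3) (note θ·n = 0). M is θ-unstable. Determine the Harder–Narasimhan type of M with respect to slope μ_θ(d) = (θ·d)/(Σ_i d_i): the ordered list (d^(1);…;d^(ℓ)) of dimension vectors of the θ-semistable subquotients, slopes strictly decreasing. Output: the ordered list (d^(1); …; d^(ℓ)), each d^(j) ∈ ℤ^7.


Barcode: M ≅ I[1,1], I[1,2], I[1,7], I[6,6], I[7,7]. HN layers by μ_θ (5 steps, strictly decreasing):
  μ^(1)=4; μ^(2)=3; μ^(3)=1; μ^(4)=-4/3; μ^(5)=-4

((0, 1, 0, 0, 0, 0, 0); (0, 0, 0, 0, 0, 0, 2); (2, 0, 0, 0, 0, 0, 0); (1, 1, 1, 1, 1, 1, 0); (0, 0, 0, 0, 0, 1, 0))


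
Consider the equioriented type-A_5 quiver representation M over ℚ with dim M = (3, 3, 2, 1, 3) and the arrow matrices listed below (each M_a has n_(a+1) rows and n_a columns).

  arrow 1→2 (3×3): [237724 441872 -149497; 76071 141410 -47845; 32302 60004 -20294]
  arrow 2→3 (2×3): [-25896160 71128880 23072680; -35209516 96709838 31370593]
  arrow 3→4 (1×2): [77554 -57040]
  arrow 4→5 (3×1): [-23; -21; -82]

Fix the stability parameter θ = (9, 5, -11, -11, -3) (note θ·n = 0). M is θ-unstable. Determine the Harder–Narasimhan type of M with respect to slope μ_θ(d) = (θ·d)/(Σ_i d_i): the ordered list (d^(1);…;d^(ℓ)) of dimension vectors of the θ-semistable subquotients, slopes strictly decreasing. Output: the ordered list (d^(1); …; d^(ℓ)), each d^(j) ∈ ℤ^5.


Barcode: M ≅ I[1,1], I[1,2]^2, I[2,3], I[3,5], I[5,5]^2. HN layers by μ_θ (4 steps, strictly decreasing):
  μ^(1)=9; μ^(2)=7; μ^(3)=-3; μ^(4)=-11

((1, 0, 0, 0, 0); (2, 2, 0, 0, 0); (0, 1, 1, 0, 3); (0, 0, 1, 1, 0))


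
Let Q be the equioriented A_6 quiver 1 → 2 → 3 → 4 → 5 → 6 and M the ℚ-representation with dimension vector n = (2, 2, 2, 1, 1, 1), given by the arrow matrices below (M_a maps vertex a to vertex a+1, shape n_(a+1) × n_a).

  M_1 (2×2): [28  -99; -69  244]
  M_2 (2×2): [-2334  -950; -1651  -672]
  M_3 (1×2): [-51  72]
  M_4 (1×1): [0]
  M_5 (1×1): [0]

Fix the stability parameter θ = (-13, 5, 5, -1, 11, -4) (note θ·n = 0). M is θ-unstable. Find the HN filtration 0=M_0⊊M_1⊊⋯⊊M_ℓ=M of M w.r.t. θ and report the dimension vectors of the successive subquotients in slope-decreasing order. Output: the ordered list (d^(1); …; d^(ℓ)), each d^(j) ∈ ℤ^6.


Barcode: M ≅ I[1,3], I[1,4], I[5,5], I[6,6]. HN layers by μ_θ (5 steps, strictly decreasing):
  μ^(1)=11; μ^(2)=5; μ^(3)=3; μ^(4)=-4; μ^(5)=-13

((0, 0, 0, 0, 1, 0); (0, 1, 1, 0, 0, 0); (0, 1, 1, 1, 0, 0); (0, 0, 0, 0, 0, 1); (2, 0, 0, 0, 0, 0))


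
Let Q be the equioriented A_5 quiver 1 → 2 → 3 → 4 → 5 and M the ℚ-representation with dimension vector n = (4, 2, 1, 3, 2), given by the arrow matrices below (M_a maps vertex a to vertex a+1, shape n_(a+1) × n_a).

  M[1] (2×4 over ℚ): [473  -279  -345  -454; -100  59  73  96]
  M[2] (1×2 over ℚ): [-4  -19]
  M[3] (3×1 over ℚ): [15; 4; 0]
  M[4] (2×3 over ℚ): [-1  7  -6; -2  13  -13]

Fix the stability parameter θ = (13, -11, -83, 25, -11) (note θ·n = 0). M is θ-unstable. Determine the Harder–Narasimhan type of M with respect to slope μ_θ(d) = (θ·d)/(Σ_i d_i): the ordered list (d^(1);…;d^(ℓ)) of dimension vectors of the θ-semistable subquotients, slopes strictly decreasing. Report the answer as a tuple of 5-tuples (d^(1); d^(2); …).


Via rank(M_{q-1}∘⋯∘M_p): M ≅ I[1,1]^2, I[1,2], I[1,5], I[4,4], I[4,5].
μ_θ-semistable layers: μ^(1)=25; μ^(2)=13; μ^(3)=7; μ^(4)=1; μ^(5)=-27

((0, 0, 0, 1, 0); (2, 0, 0, 0, 0); (0, 0, 0, 2, 2); (1, 1, 0, 0, 0); (1, 1, 1, 0, 0))


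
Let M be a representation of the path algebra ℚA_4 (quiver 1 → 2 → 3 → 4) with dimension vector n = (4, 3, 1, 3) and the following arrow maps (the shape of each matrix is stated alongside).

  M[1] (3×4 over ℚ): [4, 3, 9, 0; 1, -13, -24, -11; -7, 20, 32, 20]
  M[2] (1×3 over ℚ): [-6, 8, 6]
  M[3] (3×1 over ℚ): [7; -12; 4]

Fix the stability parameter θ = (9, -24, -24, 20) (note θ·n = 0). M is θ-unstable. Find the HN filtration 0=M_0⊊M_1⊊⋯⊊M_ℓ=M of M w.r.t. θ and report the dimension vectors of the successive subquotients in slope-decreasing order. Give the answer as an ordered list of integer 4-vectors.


Interval decomposition of M: I[1,1], I[1,2]^2, I[1,4], I[4,4]^2.
HN type (ℓ=4): μ^(1)=20; μ^(2)=9; μ^(3)=-15/2; μ^(4)=-13

((0, 0, 0, 3); (1, 0, 0, 0); (2, 2, 0, 0); (1, 1, 1, 0))


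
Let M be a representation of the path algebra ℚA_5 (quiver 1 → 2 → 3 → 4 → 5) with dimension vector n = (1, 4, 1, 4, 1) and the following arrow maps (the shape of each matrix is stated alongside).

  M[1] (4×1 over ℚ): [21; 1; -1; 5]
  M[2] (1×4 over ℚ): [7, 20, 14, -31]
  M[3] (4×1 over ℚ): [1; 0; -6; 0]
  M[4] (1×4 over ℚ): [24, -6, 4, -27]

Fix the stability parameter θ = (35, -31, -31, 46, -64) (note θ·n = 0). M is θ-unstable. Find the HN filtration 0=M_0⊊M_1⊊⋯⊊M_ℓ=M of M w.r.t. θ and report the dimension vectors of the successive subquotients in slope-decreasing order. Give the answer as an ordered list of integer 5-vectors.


Barcode: M ≅ I[1,4], I[2,2]^3, I[4,4]^2, I[4,5]. HN layers by μ_θ (3 steps, strictly decreasing):
  μ^(1)=46; μ^(2)=-9; μ^(3)=-31

((0, 0, 0, 3, 0); (1, 1, 1, 1, 1); (0, 3, 0, 0, 0))


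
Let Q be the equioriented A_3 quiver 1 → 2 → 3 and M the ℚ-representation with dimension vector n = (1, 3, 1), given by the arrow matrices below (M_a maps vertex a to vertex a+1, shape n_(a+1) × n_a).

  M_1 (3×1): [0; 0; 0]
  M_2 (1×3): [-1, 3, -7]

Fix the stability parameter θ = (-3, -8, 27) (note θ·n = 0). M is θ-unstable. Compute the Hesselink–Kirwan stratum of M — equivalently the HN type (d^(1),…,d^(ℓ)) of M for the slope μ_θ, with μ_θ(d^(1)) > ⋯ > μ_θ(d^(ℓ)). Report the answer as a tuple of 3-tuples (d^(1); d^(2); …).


Barcode: M ≅ I[1,1], I[2,2]^2, I[2,3]. HN layers by μ_θ (3 steps, strictly decreasing):
  μ^(1)=27; μ^(2)=-3; μ^(3)=-8

((0, 0, 1); (1, 0, 0); (0, 3, 0))


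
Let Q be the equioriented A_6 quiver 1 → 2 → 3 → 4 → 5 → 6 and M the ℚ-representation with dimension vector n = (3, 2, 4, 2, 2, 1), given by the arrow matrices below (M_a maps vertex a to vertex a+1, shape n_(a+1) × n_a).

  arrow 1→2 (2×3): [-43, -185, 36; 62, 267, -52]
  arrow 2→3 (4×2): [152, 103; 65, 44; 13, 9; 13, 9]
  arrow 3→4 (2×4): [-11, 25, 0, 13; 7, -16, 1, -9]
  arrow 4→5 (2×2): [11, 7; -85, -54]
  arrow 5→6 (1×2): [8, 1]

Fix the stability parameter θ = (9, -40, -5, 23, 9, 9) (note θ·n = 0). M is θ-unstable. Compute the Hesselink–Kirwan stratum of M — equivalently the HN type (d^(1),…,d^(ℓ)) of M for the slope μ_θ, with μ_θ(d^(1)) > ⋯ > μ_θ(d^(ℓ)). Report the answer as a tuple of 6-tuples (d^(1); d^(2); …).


Via rank(M_{q-1}∘⋯∘M_p): M ≅ I[1,1], I[1,5], I[1,6], I[3,3]^2.
μ_θ-semistable layers: μ^(1)=16; μ^(2)=41/3; μ^(3)=9; μ^(4)=-5; μ^(5)=-31/2

((0, 0, 0, 1, 1, 0); (0, 0, 0, 1, 1, 1); (1, 0, 0, 0, 0, 0); (0, 0, 4, 0, 0, 0); (2, 2, 0, 0, 0, 0))


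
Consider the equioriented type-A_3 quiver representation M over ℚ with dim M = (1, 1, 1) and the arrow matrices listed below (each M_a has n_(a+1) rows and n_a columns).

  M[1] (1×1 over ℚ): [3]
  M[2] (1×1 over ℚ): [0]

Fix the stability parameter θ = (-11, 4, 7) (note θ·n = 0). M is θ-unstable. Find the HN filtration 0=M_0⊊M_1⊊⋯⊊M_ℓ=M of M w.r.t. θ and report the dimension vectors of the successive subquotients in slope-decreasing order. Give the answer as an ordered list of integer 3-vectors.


Interval decomposition of M: I[1,2], I[3,3].
HN type (ℓ=3): μ^(1)=7; μ^(2)=4; μ^(3)=-11

((0, 0, 1); (0, 1, 0); (1, 0, 0))


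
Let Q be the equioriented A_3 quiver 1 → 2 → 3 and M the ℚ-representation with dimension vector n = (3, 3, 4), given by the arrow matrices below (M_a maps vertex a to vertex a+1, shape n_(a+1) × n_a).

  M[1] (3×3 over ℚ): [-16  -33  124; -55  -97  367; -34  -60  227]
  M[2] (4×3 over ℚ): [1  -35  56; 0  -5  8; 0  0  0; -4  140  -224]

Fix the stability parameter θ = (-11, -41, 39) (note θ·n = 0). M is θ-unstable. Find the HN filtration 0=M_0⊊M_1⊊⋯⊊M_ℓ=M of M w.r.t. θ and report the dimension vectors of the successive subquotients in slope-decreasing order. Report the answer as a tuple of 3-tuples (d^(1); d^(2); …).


Via rank(M_{q-1}∘⋯∘M_p): M ≅ I[1,2], I[1,3]^2, I[3,3]^2.
μ_θ-semistable layers: μ^(1)=39; μ^(2)=-26

((0, 0, 4); (3, 3, 0))


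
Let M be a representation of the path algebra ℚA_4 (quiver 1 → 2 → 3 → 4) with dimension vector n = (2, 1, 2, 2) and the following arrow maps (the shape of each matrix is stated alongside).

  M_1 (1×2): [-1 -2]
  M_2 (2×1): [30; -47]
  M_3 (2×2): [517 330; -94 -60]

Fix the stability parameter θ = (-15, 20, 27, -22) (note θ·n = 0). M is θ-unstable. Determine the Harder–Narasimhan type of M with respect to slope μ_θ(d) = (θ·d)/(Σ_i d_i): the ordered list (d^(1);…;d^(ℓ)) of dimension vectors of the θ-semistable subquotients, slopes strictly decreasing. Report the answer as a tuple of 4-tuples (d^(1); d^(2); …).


Interval decomposition of M: I[1,1], I[1,3], I[3,4], I[4,4].
HN type (ℓ=5): μ^(1)=27; μ^(2)=20; μ^(3)=5/2; μ^(4)=-15; μ^(5)=-22

((0, 0, 1, 0); (0, 1, 0, 0); (0, 0, 1, 1); (2, 0, 0, 0); (0, 0, 0, 1))


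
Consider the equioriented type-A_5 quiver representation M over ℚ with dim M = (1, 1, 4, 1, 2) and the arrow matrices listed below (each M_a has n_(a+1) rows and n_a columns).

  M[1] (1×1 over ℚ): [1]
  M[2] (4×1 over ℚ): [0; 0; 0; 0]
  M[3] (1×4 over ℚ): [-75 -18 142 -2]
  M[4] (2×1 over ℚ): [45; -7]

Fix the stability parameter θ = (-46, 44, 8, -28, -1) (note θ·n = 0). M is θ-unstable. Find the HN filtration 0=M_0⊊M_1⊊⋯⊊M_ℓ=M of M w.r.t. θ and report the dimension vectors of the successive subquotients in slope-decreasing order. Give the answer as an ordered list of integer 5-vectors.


Interval decomposition of M: I[1,2], I[3,3]^3, I[3,5], I[5,5].
HN type (ℓ=5): μ^(1)=44; μ^(2)=8; μ^(3)=-1; μ^(4)=-10; μ^(5)=-46

((0, 1, 0, 0, 0); (0, 0, 3, 0, 0); (0, 0, 0, 0, 2); (0, 0, 1, 1, 0); (1, 0, 0, 0, 0))


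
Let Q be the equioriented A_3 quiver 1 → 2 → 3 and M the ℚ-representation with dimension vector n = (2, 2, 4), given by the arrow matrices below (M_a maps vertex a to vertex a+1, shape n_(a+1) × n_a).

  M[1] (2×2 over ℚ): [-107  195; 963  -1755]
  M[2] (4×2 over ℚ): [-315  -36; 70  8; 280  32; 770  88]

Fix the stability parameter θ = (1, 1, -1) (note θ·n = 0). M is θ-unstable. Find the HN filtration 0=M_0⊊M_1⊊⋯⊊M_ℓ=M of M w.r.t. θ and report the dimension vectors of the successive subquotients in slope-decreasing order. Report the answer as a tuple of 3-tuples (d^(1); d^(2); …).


Via rank(M_{q-1}∘⋯∘M_p): M ≅ I[1,1], I[1,3], I[2,2], I[3,3]^3.
μ_θ-semistable layers: μ^(1)=1; μ^(2)=1/3; μ^(3)=-1

((1, 1, 0); (1, 1, 1); (0, 0, 3))


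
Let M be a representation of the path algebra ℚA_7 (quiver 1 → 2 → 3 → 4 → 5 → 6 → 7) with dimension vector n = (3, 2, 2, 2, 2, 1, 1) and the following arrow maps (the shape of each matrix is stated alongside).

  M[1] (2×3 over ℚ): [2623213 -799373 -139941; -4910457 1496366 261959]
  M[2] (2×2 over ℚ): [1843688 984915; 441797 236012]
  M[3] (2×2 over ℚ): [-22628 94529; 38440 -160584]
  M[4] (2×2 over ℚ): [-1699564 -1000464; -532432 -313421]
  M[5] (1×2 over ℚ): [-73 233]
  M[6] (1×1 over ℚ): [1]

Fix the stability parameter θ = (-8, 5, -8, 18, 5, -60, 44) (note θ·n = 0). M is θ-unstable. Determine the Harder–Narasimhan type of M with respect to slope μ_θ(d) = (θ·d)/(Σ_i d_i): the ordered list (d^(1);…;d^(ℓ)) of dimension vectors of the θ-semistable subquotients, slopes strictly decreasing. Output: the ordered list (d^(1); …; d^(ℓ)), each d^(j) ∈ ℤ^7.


Barcode: M ≅ I[1,1], I[1,5], I[1,7]. HN layers by μ_θ (4 steps, strictly decreasing):
  μ^(1)=44; μ^(2)=23/2; μ^(3)=-3/2; μ^(4)=-8

((0, 0, 0, 0, 0, 0, 1); (0, 0, 0, 1, 1, 0, 0); (0, 1, 1, 0, 0, 0, 0); (3, 1, 1, 1, 1, 1, 0))


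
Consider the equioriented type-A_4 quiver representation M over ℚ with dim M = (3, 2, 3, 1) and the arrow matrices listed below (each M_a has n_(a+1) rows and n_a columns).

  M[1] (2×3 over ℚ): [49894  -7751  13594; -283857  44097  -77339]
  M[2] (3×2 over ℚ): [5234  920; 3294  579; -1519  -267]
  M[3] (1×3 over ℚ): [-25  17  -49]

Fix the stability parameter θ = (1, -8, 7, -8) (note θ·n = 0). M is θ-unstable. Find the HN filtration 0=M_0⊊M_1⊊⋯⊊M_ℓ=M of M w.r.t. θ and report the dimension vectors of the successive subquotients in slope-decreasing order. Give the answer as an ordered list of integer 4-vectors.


Via rank(M_{q-1}∘⋯∘M_p): M ≅ I[1,1], I[1,3], I[1,4], I[3,3].
μ_θ-semistable layers: μ^(1)=7; μ^(2)=1; μ^(3)=-1/2; μ^(4)=-7/2

((0, 0, 2, 0); (1, 0, 0, 0); (0, 0, 1, 1); (2, 2, 0, 0))


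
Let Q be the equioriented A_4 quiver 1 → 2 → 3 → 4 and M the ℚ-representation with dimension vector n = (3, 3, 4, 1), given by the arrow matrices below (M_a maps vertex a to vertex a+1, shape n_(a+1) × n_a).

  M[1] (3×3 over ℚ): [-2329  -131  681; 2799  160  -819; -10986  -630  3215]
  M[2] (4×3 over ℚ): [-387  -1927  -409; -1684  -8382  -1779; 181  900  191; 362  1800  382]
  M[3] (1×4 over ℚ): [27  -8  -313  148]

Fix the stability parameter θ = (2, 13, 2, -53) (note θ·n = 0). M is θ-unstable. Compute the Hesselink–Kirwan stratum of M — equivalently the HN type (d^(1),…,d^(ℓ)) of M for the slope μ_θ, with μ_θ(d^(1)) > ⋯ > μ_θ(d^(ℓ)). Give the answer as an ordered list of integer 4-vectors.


Via rank(M_{q-1}∘⋯∘M_p): M ≅ I[1,3]^2, I[1,4], I[3,3].
μ_θ-semistable layers: μ^(1)=15/2; μ^(2)=2; μ^(3)=-9

((0, 2, 2, 0); (2, 0, 1, 0); (1, 1, 1, 1))


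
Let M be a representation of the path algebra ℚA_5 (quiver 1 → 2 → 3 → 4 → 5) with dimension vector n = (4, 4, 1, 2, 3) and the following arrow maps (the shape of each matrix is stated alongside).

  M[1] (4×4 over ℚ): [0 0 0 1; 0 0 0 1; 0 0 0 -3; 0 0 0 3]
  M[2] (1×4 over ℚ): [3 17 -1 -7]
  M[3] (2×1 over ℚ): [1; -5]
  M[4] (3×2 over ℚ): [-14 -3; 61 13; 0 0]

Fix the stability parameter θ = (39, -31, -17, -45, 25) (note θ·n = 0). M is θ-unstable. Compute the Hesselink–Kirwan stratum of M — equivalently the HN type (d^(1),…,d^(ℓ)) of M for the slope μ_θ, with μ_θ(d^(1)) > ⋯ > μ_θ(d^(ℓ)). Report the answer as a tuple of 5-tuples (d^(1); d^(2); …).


Via rank(M_{q-1}∘⋯∘M_p): M ≅ I[1,1]^3, I[1,5], I[2,2]^3, I[4,5], I[5,5].
μ_θ-semistable layers: μ^(1)=39; μ^(2)=25; μ^(3)=-27/2; μ^(4)=-31; μ^(5)=-45

((3, 0, 0, 0, 0); (0, 0, 0, 0, 3); (1, 1, 1, 1, 0); (0, 3, 0, 0, 0); (0, 0, 0, 1, 0))


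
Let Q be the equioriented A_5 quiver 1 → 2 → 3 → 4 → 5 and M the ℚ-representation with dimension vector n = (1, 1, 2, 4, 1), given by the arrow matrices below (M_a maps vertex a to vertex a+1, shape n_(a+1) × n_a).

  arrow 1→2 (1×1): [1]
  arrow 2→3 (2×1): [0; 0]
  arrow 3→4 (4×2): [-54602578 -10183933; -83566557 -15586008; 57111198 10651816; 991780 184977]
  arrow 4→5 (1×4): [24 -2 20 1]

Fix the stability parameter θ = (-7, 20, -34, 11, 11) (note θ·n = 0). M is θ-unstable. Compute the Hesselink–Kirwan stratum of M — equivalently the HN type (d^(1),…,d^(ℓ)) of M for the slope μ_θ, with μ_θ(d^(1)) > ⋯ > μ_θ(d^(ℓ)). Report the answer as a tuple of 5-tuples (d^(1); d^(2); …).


Barcode: M ≅ I[1,2], I[3,4], I[3,5], I[4,4]^2. HN layers by μ_θ (4 steps, strictly decreasing):
  μ^(1)=20; μ^(2)=11; μ^(3)=-7; μ^(4)=-34

((0, 1, 0, 0, 0); (0, 0, 0, 4, 1); (1, 0, 0, 0, 0); (0, 0, 2, 0, 0))


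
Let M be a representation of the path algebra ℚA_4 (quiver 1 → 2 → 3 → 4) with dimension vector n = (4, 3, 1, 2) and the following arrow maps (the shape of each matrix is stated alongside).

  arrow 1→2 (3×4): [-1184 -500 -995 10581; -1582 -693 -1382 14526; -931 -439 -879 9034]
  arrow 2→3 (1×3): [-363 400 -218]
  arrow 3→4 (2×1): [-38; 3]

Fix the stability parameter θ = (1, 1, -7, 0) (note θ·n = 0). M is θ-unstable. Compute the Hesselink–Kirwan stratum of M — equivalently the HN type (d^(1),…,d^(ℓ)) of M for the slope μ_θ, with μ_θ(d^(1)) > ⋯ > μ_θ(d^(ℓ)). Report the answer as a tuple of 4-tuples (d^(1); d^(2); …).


Via rank(M_{q-1}∘⋯∘M_p): M ≅ I[1,1], I[1,2]^2, I[1,4], I[4,4].
μ_θ-semistable layers: μ^(1)=1; μ^(2)=0; μ^(3)=-5/3

((3, 2, 0, 0); (0, 0, 0, 2); (1, 1, 1, 0))


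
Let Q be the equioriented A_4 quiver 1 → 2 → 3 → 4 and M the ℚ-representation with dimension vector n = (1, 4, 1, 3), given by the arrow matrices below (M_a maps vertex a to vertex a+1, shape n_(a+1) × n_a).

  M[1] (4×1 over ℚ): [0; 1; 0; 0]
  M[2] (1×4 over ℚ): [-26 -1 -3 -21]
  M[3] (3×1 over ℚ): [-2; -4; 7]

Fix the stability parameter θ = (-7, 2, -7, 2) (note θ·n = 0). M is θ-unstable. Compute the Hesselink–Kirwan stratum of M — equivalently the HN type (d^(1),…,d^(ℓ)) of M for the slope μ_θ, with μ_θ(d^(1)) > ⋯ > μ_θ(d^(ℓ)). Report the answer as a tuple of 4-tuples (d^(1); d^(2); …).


Barcode: M ≅ I[1,4], I[2,2]^3, I[4,4]^2. HN layers by μ_θ (3 steps, strictly decreasing):
  μ^(1)=2; μ^(2)=-5/2; μ^(3)=-7

((0, 3, 0, 3); (0, 1, 1, 0); (1, 0, 0, 0))


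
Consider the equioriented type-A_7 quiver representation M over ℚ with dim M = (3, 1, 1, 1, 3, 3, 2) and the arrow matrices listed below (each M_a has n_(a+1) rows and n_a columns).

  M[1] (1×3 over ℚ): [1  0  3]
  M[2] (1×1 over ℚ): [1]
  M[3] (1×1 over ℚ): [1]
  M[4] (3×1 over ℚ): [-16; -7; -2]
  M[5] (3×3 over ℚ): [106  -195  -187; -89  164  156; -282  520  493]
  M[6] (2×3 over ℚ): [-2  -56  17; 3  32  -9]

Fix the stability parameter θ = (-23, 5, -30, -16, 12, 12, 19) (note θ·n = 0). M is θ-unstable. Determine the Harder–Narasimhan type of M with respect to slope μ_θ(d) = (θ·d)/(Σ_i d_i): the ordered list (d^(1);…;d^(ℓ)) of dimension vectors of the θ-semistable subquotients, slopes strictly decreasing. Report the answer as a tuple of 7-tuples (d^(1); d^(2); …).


Via rank(M_{q-1}∘⋯∘M_p): M ≅ I[1,1]^2, I[1,7], I[5,6], I[5,7].
μ_θ-semistable layers: μ^(1)=19; μ^(2)=12; μ^(3)=-41/3; μ^(4)=-23

((0, 0, 0, 0, 0, 0, 2); (0, 0, 0, 0, 3, 3, 0); (0, 1, 1, 1, 0, 0, 0); (3, 0, 0, 0, 0, 0, 0))


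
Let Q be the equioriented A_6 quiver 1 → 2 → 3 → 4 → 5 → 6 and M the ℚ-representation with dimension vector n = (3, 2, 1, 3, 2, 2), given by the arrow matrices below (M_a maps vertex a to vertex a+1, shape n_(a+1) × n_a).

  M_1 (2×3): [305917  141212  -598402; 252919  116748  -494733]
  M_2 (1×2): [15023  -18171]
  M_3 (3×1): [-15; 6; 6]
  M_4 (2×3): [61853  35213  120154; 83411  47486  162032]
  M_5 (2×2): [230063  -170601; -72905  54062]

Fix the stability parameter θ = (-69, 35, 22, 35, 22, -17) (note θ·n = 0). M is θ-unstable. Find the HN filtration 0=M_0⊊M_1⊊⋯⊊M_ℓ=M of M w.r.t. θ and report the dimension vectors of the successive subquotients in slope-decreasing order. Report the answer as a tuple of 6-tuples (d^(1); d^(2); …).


Via rank(M_{q-1}∘⋯∘M_p): M ≅ I[1,1], I[1,2], I[1,6], I[4,4], I[4,6].
μ_θ-semistable layers: μ^(1)=35; μ^(2)=97/5; μ^(3)=40/3; μ^(4)=-69

((0, 1, 0, 1, 0, 0); (0, 1, 1, 1, 1, 1); (0, 0, 0, 1, 1, 1); (3, 0, 0, 0, 0, 0))


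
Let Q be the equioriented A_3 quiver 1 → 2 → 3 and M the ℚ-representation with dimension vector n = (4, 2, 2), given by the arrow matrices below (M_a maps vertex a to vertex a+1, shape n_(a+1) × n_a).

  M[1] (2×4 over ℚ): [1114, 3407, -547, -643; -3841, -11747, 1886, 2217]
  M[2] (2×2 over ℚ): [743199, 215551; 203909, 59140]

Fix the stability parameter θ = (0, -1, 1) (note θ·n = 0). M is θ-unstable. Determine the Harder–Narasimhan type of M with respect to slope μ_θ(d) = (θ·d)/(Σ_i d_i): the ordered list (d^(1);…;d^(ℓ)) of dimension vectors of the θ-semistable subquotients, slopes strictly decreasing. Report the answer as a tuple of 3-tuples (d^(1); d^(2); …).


Barcode: M ≅ I[1,1]^2, I[1,3]^2. HN layers by μ_θ (3 steps, strictly decreasing):
  μ^(1)=1; μ^(2)=0; μ^(3)=-1/2

((0, 0, 2); (2, 0, 0); (2, 2, 0))


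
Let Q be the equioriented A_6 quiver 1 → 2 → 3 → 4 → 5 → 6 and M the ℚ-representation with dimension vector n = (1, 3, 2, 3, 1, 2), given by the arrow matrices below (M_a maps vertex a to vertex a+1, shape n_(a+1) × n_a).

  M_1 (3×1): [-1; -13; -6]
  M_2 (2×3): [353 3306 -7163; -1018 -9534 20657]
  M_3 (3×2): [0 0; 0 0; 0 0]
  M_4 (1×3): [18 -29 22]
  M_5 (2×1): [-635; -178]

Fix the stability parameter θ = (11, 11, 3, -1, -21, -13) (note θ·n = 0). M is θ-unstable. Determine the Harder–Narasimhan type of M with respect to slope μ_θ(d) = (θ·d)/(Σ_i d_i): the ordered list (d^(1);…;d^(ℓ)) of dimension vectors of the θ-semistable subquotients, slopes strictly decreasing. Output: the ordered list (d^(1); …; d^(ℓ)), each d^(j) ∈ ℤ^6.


Via rank(M_{q-1}∘⋯∘M_p): M ≅ I[1,3], I[2,2], I[2,3], I[4,4]^2, I[4,6], I[6,6].
μ_θ-semistable layers: μ^(1)=11; μ^(2)=25/3; μ^(3)=7; μ^(4)=-1; μ^(5)=-35/3; μ^(6)=-13

((0, 1, 0, 0, 0, 0); (1, 1, 1, 0, 0, 0); (0, 1, 1, 0, 0, 0); (0, 0, 0, 2, 0, 0); (0, 0, 0, 1, 1, 1); (0, 0, 0, 0, 0, 1))


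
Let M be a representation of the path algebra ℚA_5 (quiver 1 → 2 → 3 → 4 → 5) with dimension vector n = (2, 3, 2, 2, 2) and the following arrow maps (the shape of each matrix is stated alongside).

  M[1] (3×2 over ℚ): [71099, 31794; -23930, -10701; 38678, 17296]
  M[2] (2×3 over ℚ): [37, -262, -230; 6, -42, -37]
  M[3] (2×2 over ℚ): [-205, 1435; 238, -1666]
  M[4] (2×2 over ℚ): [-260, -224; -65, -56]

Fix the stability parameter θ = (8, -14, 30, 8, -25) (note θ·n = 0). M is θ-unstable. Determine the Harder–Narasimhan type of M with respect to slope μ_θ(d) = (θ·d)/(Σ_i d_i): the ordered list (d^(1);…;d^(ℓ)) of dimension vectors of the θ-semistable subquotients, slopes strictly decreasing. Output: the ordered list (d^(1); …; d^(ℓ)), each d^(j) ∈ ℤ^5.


Interval decomposition of M: I[1,3], I[1,5], I[2,2], I[4,4], I[5,5].
HN type (ℓ=6): μ^(1)=30; μ^(2)=8; μ^(3)=13/3; μ^(4)=-3; μ^(5)=-14; μ^(6)=-25

((0, 0, 1, 0, 0); (0, 0, 0, 1, 0); (0, 0, 1, 1, 1); (2, 2, 0, 0, 0); (0, 1, 0, 0, 0); (0, 0, 0, 0, 1))


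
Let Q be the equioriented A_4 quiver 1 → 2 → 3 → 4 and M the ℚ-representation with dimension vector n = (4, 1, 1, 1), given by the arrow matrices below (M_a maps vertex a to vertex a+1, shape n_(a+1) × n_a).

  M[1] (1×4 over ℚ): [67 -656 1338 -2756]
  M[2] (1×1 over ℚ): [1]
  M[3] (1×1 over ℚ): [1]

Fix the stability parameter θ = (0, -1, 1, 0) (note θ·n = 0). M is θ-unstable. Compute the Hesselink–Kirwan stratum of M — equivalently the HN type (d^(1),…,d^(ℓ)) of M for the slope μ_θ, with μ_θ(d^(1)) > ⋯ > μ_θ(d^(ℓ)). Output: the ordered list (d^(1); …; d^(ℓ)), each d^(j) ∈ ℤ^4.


Interval decomposition of M: I[1,1]^3, I[1,4].
HN type (ℓ=3): μ^(1)=1/2; μ^(2)=0; μ^(3)=-1/2

((0, 0, 1, 1); (3, 0, 0, 0); (1, 1, 0, 0))


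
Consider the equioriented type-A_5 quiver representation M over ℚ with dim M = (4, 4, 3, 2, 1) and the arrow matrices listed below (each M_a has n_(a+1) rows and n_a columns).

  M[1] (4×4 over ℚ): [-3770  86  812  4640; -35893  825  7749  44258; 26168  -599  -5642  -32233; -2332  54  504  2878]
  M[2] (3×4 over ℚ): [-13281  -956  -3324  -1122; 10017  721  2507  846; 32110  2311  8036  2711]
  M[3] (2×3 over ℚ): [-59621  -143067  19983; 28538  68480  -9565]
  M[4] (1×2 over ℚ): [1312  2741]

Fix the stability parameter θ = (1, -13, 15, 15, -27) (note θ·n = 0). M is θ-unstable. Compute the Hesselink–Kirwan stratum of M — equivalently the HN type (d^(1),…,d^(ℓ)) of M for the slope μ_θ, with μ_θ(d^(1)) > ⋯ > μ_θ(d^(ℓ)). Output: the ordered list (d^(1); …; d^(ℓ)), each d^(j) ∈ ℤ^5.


Via rank(M_{q-1}∘⋯∘M_p): M ≅ I[1,1], I[1,3], I[1,4], I[1,5], I[2,2].
μ_θ-semistable layers: μ^(1)=15; μ^(2)=1; μ^(3)=-6; μ^(4)=-13

((0, 0, 2, 1, 0); (1, 0, 1, 1, 1); (3, 3, 0, 0, 0); (0, 1, 0, 0, 0))


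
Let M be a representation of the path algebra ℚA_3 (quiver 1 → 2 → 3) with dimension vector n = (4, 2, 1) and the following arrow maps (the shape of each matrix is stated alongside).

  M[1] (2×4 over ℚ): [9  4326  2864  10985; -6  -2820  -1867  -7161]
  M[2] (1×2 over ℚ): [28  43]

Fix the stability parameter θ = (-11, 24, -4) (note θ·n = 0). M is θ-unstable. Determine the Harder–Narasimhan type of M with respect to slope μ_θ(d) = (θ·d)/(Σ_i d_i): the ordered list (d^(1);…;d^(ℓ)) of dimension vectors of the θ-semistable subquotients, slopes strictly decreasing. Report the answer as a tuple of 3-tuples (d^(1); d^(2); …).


Barcode: M ≅ I[1,1]^2, I[1,2], I[1,3]. HN layers by μ_θ (3 steps, strictly decreasing):
  μ^(1)=24; μ^(2)=10; μ^(3)=-11

((0, 1, 0); (0, 1, 1); (4, 0, 0))


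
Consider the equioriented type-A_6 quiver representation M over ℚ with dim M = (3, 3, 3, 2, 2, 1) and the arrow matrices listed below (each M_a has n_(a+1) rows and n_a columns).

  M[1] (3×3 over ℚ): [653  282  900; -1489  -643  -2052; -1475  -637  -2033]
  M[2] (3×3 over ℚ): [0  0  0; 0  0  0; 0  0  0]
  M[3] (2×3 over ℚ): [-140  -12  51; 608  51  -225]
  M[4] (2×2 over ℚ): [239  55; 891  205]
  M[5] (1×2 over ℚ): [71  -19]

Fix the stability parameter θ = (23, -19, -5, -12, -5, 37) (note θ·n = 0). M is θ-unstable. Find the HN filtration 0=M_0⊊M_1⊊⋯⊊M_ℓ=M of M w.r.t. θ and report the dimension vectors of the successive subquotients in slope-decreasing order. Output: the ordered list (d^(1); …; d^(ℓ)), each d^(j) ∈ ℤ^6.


Interval decomposition of M: I[1,2]^3, I[3,3], I[3,5], I[3,6].
HN type (ℓ=4): μ^(1)=37; μ^(2)=2; μ^(3)=-5; μ^(4)=-17/2

((0, 0, 0, 0, 0, 1); (3, 3, 0, 0, 0, 0); (0, 0, 1, 0, 2, 0); (0, 0, 2, 2, 0, 0))


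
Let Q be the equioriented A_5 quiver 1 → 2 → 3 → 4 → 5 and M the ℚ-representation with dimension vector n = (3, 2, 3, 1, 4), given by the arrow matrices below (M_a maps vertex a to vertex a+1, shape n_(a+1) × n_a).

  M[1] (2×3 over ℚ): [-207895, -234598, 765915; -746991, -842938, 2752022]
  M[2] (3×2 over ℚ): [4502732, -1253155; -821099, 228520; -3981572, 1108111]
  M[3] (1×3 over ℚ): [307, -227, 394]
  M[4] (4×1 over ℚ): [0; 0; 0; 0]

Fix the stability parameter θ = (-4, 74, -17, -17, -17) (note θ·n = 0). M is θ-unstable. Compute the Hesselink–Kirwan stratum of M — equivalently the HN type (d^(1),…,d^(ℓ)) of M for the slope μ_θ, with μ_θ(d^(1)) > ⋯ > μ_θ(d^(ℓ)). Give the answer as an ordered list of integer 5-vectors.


Interval decomposition of M: I[1,1], I[1,3], I[1,4], I[3,3], I[5,5]^4.
HN type (ℓ=4): μ^(1)=57/2; μ^(2)=40/3; μ^(3)=-4; μ^(4)=-17

((0, 1, 1, 0, 0); (0, 1, 1, 1, 0); (3, 0, 0, 0, 0); (0, 0, 1, 0, 4))


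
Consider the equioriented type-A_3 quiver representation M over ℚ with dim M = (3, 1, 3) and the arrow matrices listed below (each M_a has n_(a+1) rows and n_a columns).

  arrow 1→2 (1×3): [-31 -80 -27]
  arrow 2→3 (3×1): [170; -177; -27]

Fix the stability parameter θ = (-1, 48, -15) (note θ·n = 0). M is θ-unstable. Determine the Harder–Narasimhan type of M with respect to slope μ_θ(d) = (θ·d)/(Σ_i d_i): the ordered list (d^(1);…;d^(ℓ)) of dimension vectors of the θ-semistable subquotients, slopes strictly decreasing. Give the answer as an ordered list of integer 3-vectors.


Via rank(M_{q-1}∘⋯∘M_p): M ≅ I[1,1]^2, I[1,3], I[3,3]^2.
μ_θ-semistable layers: μ^(1)=33/2; μ^(2)=-1; μ^(3)=-15

((0, 1, 1); (3, 0, 0); (0, 0, 2))


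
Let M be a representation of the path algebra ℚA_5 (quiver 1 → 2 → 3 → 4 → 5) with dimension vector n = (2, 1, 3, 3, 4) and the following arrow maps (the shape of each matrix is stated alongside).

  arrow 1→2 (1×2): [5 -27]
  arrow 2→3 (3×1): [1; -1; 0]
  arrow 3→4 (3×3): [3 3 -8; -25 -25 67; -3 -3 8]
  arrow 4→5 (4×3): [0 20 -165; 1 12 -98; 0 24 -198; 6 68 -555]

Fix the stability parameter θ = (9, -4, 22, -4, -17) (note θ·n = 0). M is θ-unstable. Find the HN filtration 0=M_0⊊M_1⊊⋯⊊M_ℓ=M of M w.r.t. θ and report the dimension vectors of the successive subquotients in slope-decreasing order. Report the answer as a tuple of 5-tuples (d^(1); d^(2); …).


Interval decomposition of M: I[1,1], I[1,3], I[3,4], I[3,5], I[4,5], I[5,5]^2.
HN type (ℓ=6): μ^(1)=22; μ^(2)=9; μ^(3)=5/2; μ^(4)=1/3; μ^(5)=-21/2; μ^(6)=-17

((0, 0, 1, 0, 0); (1, 0, 1, 1, 0); (1, 1, 0, 0, 0); (0, 0, 1, 1, 1); (0, 0, 0, 1, 1); (0, 0, 0, 0, 2))


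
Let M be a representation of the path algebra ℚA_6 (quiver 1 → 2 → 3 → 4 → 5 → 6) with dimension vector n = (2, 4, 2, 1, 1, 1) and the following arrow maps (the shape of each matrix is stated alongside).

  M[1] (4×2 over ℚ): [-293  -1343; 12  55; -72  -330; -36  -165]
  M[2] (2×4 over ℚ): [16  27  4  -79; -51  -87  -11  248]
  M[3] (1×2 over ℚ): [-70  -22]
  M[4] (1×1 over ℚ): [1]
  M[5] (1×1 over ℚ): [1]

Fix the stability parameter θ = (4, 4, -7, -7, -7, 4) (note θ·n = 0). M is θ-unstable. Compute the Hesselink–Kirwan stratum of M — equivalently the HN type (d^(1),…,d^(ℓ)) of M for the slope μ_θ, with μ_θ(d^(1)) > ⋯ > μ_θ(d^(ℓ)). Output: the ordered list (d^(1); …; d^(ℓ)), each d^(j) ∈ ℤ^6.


Interval decomposition of M: I[1,2], I[1,6], I[2,2], I[2,3].
HN type (ℓ=3): μ^(1)=4; μ^(2)=-3/2; μ^(3)=-13/5

((1, 2, 0, 0, 0, 1); (0, 1, 1, 0, 0, 0); (1, 1, 1, 1, 1, 0))


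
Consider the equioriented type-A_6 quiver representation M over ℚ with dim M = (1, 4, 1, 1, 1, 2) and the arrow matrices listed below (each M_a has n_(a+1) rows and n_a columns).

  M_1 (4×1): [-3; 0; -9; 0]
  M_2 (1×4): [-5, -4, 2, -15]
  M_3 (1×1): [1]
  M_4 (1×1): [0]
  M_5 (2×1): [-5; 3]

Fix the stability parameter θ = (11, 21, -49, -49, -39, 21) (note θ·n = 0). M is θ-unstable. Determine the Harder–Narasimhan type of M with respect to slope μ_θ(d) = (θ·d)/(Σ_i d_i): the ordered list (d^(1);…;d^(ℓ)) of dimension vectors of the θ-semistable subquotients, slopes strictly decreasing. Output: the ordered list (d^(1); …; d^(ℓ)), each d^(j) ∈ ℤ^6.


Barcode: M ≅ I[1,4], I[2,2]^3, I[5,6], I[6,6]. HN layers by μ_θ (3 steps, strictly decreasing):
  μ^(1)=21; μ^(2)=-33/2; μ^(3)=-39

((0, 3, 0, 0, 0, 2); (1, 1, 1, 1, 0, 0); (0, 0, 0, 0, 1, 0))


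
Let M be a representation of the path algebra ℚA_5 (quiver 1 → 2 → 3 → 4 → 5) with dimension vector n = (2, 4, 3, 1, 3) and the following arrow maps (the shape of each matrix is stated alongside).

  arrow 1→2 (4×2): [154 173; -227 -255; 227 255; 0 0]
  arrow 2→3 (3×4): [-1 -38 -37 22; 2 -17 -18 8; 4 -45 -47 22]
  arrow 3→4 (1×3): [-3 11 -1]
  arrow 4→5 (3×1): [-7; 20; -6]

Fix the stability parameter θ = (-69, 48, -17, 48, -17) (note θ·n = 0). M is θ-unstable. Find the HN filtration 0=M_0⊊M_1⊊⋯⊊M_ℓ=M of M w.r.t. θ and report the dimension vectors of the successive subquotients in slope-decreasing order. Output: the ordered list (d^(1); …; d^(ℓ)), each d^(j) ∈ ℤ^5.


Interval decomposition of M: I[1,3], I[1,5], I[2,2], I[2,3], I[5,5]^2.
HN type (ℓ=4): μ^(1)=48; μ^(2)=31/2; μ^(3)=-17; μ^(4)=-69

((0, 1, 0, 0, 0); (0, 3, 3, 1, 1); (0, 0, 0, 0, 2); (2, 0, 0, 0, 0))


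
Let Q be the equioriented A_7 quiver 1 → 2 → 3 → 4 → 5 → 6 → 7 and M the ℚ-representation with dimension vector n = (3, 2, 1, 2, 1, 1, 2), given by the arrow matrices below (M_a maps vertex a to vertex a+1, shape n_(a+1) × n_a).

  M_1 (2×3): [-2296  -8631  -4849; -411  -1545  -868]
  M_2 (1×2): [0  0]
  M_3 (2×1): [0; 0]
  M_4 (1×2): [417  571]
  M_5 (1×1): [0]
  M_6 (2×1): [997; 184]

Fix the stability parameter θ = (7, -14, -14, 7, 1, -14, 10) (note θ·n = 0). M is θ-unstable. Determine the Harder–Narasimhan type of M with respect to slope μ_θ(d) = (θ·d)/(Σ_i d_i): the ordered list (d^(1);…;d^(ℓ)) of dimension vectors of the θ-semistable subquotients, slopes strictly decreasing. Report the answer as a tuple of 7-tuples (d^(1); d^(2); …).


Barcode: M ≅ I[1,1], I[1,2]^2, I[3,3], I[4,4], I[4,5], I[6,7], I[7,7]. HN layers by μ_θ (5 steps, strictly decreasing):
  μ^(1)=10; μ^(2)=7; μ^(3)=4; μ^(4)=-7/2; μ^(5)=-14

((0, 0, 0, 0, 0, 0, 2); (1, 0, 0, 1, 0, 0, 0); (0, 0, 0, 1, 1, 0, 0); (2, 2, 0, 0, 0, 0, 0); (0, 0, 1, 0, 0, 1, 0))


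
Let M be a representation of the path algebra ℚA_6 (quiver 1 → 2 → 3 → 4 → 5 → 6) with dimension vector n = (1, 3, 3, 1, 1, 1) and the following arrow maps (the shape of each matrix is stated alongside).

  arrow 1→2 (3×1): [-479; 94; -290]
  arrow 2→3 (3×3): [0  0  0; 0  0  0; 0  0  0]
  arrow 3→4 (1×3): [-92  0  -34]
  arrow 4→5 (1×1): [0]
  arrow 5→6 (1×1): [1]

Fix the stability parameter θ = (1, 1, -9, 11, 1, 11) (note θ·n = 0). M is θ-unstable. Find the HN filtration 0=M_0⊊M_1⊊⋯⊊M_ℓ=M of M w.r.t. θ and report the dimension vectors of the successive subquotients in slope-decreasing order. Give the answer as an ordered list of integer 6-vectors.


Barcode: M ≅ I[1,2], I[2,2]^2, I[3,3]^2, I[3,4], I[5,6]. HN layers by μ_θ (3 steps, strictly decreasing):
  μ^(1)=11; μ^(2)=1; μ^(3)=-9

((0, 0, 0, 1, 0, 1); (1, 3, 0, 0, 1, 0); (0, 0, 3, 0, 0, 0))
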